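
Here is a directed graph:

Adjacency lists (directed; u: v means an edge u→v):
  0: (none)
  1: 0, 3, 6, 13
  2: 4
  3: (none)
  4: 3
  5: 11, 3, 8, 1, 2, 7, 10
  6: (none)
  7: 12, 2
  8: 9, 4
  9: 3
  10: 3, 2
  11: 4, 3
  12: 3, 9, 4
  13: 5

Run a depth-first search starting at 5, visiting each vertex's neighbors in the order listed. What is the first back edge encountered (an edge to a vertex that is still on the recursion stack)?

DFS from 5 (visiting each vertex's neighbors in the order listed); mark gray on enter, black on exit:
5 gray
  11 gray
    4 gray
      3 gray
      3 black
    4 black
    11→3: 3 black — skip
  11 black
  5→3: 3 black — skip
  8 gray
    9 gray
      9→3: 3 black — skip
    9 black
    8→4: 4 black — skip
  8 black
  1 gray
    0 gray
    0 black
    1→3: 3 black — skip
    6 gray
    6 black
    13 gray
      13→5: 5 is gray → back edge
First back edge: 13 → 5.

13->5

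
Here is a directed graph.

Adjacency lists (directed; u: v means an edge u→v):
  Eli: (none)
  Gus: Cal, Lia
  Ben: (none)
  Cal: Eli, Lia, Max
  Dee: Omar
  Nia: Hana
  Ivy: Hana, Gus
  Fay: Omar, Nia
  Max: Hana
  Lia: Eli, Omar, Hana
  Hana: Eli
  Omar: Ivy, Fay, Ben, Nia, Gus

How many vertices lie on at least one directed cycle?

6

A vertex is on a directed cycle iff it belongs to a strongly connected component of size ≥ 2 (or has a self-loop).
The vertices on cycles are {Cal, Fay, Gus, Ivy, Lia, Omar} — 6 in total.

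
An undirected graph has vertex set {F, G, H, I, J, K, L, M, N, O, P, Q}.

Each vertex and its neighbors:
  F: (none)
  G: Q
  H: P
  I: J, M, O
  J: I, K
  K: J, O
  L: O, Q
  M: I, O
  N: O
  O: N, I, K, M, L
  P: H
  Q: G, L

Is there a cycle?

DFS, tracking each vertex's parent; an edge to a visited non-parent vertex closes a cycle.
Start from O:
visit O (parent –)
  visit N (parent O)
    N–O: parent, skip
  visit I (parent O)
    visit J (parent I)
      J–I: parent, skip
      visit K (parent J)
        K–J: parent, skip
        K–O: O visited and ≠ parent → cycle
Cycle: O – I – J – K – O.

Yes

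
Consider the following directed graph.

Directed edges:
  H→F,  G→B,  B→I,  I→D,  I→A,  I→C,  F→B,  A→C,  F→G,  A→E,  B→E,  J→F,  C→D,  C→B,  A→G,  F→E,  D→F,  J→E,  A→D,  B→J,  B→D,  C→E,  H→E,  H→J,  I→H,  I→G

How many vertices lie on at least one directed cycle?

A vertex is on a directed cycle iff it belongs to a strongly connected component of size ≥ 2 (or has a self-loop).
The vertices on cycles are {A, B, C, D, F, G, H, I, J} — 9 in total.

9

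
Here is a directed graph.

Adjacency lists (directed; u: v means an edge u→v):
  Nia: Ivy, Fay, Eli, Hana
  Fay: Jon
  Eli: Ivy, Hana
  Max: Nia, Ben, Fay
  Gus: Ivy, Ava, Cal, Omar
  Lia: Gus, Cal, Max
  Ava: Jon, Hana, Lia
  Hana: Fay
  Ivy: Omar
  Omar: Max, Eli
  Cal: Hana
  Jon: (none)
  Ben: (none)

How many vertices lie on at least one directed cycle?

8

A vertex is on a directed cycle iff it belongs to a strongly connected component of size ≥ 2 (or has a self-loop).
The vertices on cycles are {Ava, Eli, Gus, Ivy, Lia, Max, Nia, Omar} — 8 in total.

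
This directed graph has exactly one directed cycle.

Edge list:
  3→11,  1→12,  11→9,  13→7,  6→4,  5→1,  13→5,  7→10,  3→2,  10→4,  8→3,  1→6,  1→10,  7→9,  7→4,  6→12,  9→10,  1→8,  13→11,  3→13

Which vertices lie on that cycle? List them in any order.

1, 3, 5, 8, 13

DFS with gray/black marking from 1:
1 gray
  12 gray
  12 black
  10 gray
    4 gray
    4 black
  10 black
  8 gray
    3 gray
      2 gray
      2 black
      11 gray
        9 gray
          9→10: 10 black — skip
        9 black
      11 black
      13 gray
        7 gray
          7→10: 10 black — skip
          7→4: 4 black — skip
          7→9: 9 black — skip
        7 black
        5 gray
          5→1: 1 is gray → back edge
Back edge closes the cycle 1 → 8 → 3 → 13 → 5 → 1; its vertices are {1, 3, 5, 8, 13}.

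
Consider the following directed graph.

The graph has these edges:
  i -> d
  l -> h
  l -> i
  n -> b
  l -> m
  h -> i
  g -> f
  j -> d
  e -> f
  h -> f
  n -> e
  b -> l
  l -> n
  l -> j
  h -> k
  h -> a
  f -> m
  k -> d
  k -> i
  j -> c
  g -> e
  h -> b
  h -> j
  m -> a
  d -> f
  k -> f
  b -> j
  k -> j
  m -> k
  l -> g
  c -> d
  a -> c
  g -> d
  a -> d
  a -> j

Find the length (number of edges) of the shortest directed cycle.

For each vertex v, BFS finds the shortest path from v back to v.
The shortest such closed walk is l → n → b → l, length 3.

3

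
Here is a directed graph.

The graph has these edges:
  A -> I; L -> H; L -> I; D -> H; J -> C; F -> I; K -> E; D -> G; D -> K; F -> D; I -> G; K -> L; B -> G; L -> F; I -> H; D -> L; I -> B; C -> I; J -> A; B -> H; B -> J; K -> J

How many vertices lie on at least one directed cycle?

9

A vertex is on a directed cycle iff it belongs to a strongly connected component of size ≥ 2 (or has a self-loop).
The vertices on cycles are {A, B, C, D, F, I, J, K, L} — 9 in total.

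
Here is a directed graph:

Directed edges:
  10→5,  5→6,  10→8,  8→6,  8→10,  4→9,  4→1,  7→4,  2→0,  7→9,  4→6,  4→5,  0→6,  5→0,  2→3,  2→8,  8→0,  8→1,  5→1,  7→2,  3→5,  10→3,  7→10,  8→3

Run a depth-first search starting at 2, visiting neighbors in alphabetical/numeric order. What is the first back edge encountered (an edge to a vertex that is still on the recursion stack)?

DFS from 2 (visiting neighbors in alphabetical/numeric order); mark gray on enter, black on exit:
2 gray
  0 gray
    6 gray
    6 black
  0 black
  3 gray
    5 gray
      5→0: 0 black — skip
      1 gray
      1 black
      5→6: 6 black — skip
    5 black
  3 black
  8 gray
    8→0: 0 black — skip
    8→1: 1 black — skip
    8→3: 3 black — skip
    8→6: 6 black — skip
    10 gray
      10→3: 3 black — skip
      10→5: 5 black — skip
      10→8: 8 is gray → back edge
First back edge: 10 → 8.

10→8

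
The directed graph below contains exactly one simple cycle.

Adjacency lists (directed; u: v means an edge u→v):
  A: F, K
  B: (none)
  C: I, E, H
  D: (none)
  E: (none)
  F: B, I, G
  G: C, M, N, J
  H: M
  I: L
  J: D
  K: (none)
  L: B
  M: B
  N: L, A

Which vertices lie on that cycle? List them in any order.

A, F, G, N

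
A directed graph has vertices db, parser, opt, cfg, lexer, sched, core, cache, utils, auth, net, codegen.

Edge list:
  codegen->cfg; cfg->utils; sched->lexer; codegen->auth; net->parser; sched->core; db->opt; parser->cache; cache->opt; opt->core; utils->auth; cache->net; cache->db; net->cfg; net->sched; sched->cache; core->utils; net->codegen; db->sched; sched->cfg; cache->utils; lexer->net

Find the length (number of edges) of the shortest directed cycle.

For each vertex v, BFS finds the shortest path from v back to v.
The shortest such closed walk is cache → db → sched → cache, length 3.

3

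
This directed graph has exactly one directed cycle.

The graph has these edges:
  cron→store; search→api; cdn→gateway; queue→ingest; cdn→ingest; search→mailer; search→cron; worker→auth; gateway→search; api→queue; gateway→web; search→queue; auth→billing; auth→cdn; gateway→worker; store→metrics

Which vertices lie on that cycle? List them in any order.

cdn, auth, worker, gateway

DFS with gray/black marking from gateway:
gateway gray
  worker gray
    auth gray
      cdn gray
        ingest gray
        ingest black
        cdn→gateway: gateway is gray → back edge
Back edge closes the cycle gateway → worker → auth → cdn → gateway; its vertices are {cdn, auth, worker, gateway}.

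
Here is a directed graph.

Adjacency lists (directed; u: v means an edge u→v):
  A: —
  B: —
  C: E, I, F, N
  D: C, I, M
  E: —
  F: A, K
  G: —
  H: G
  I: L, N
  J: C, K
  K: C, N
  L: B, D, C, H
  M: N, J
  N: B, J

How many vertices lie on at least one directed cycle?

A vertex is on a directed cycle iff it belongs to a strongly connected component of size ≥ 2 (or has a self-loop).
The vertices on cycles are {C, D, F, I, J, K, L, M, N} — 9 in total.

9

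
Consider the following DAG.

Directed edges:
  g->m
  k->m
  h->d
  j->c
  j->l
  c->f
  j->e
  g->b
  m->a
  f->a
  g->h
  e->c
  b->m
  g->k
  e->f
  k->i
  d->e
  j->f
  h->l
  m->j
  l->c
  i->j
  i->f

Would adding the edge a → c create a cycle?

Adding a→c creates a cycle iff c can already reach a.
Path from c: c → f → a.
So c → … → a → c is a cycle.

Yes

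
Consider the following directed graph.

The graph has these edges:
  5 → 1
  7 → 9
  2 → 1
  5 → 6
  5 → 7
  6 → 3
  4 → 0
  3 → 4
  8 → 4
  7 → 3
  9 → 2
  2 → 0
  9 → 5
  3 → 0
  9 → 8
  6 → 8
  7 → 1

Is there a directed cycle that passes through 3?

3 lies on a cycle iff there is a path from 3 back to itself.
Exploring from 3, it never reaches itself; equivalently, its strongly connected component is a singleton.

No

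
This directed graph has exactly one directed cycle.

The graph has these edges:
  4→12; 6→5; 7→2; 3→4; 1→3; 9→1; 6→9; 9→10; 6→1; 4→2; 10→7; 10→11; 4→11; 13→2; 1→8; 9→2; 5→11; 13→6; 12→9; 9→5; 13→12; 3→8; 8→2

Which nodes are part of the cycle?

DFS with gray/black marking from 12:
12 gray
  9 gray
    1 gray
      3 gray
        8 gray
          2 gray
          2 black
        8 black
        4 gray
          4→12: 12 is gray → back edge
Back edge closes the cycle 12 → 9 → 1 → 3 → 4 → 12; its vertices are {1, 3, 4, 9, 12}.

1, 3, 4, 9, 12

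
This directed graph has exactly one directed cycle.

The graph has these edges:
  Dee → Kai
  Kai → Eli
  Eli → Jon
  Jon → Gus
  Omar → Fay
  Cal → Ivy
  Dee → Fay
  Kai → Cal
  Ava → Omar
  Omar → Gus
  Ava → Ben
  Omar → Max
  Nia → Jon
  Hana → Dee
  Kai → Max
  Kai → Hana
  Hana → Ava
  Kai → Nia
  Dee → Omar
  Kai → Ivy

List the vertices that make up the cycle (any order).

Dee, Kai, Hana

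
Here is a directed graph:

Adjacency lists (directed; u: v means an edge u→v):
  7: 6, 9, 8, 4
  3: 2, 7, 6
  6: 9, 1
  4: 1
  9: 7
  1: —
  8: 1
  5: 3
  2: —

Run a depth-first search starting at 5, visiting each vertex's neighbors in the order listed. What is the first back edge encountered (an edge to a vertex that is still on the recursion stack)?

9→7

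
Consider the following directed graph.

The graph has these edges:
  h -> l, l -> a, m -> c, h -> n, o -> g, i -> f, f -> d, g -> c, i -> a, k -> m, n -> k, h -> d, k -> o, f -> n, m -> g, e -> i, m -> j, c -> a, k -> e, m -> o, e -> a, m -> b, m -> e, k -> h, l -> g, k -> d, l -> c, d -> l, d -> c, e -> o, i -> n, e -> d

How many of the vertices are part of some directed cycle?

A vertex is on a directed cycle iff it belongs to a strongly connected component of size ≥ 2 (or has a self-loop).
The vertices on cycles are {e, f, h, i, k, m, n} — 7 in total.

7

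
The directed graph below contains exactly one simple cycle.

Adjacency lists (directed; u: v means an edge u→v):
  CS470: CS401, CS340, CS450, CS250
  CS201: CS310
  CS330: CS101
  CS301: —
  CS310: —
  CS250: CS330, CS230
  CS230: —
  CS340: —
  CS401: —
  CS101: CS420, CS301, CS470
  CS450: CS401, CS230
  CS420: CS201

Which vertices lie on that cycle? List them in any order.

CS101, CS250, CS330, CS470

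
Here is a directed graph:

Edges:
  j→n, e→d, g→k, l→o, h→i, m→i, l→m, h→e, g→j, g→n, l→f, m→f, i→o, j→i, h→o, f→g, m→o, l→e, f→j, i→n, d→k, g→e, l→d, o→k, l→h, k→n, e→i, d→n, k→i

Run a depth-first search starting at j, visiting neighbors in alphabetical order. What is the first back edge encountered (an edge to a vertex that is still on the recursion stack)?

k→i

DFS from j (visiting neighbors in alphabetical order); mark gray on enter, black on exit:
j gray
  i gray
    n gray
    n black
    o gray
      k gray
        k→i: i is gray → back edge
First back edge: k → i.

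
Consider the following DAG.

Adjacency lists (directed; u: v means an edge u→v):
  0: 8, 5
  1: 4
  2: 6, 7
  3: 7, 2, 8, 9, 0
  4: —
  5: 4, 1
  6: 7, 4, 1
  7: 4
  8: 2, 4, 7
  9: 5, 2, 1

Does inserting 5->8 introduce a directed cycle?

No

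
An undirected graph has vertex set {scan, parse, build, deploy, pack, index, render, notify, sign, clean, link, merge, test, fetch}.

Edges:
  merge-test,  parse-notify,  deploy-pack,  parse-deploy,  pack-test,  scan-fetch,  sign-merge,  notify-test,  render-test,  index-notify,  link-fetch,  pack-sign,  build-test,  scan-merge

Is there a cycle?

Yes

DFS, tracking each vertex's parent; an edge to a visited non-parent vertex closes a cycle.
Start from render:
visit render (parent –)
  visit test (parent render)
    visit notify (parent test)
      visit index (parent notify)
        index–notify: parent, skip
      notify–test: parent, skip
      visit parse (parent notify)
        visit deploy (parent parse)
          deploy–parse: parent, skip
          visit pack (parent deploy)
            pack–deploy: parent, skip
            pack–test: test visited and ≠ parent → cycle
Cycle: test – notify – parse – deploy – pack – test.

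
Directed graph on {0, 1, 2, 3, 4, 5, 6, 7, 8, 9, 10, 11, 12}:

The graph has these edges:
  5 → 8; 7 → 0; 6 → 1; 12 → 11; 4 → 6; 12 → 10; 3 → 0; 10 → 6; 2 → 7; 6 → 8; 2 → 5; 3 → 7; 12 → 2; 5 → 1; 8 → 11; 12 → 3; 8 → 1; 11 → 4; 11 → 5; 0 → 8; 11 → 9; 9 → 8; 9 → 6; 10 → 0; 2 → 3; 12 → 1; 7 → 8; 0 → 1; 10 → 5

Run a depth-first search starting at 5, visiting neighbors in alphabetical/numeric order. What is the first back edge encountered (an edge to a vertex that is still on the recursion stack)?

DFS from 5 (visiting neighbors in alphabetical/numeric order); mark gray on enter, black on exit:
5 gray
  1 gray
  1 black
  8 gray
    8→1: 1 black — skip
    11 gray
      4 gray
        6 gray
          6→1: 1 black — skip
          6→8: 8 is gray → back edge
First back edge: 6 → 8.

6→8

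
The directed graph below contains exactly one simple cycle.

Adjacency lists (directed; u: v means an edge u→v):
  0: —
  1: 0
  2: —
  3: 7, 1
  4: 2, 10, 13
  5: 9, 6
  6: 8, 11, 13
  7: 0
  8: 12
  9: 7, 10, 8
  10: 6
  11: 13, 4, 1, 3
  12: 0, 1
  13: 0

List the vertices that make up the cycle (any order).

DFS with gray/black marking from 6:
6 gray
  8 gray
    12 gray
      0 gray
      0 black
      1 gray
        1→0: 0 black — skip
      1 black
    12 black
  8 black
  11 gray
    13 gray
      13→0: 0 black — skip
    13 black
    4 gray
      2 gray
      2 black
      10 gray
        10→6: 6 is gray → back edge
Back edge closes the cycle 6 → 11 → 4 → 10 → 6; its vertices are {4, 6, 10, 11}.

4, 6, 10, 11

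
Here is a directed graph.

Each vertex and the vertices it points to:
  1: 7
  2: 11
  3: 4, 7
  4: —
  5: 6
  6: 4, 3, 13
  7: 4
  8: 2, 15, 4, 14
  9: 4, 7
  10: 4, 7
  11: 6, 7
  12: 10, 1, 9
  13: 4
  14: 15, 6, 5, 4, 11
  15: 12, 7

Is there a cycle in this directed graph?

No

DFS with white/gray/black marking, starting from 14:
14 gray
  15 gray
    12 gray
      10 gray
        4 gray
        4 black
        7 gray
          7→4: 4 black — skip
        7 black
      10 black
      1 gray
        1→7: 7 black — skip
      1 black
      9 gray
        9→4: 4 black — skip
        9→7: 7 black — skip
      9 black
    12 black
    15→7: 7 black — skip
  15 black
  6 gray
    6→4: 4 black — skip
    3 gray
      3→4: 4 black — skip
      3→7: 7 black — skip
    3 black
    13 gray
      13→4: 4 black — skip
    13 black
  6 black
  5 gray
    5→6: 6 black — skip
  5 black
  14→4: 4 black — skip
  11 gray
    11→6: 6 black — skip
    11→7: 7 black — skip
  11 black
14 black
2 gray
  2→11: 11 black — skip
2 black
8 gray
  8→2: 2 black — skip
  8→15: 15 black — skip
  8→4: 4 black — skip
  8→14: 14 black — skip
8 black
Every edge goes to a white or black vertex — no back edge, so the graph is acyclic.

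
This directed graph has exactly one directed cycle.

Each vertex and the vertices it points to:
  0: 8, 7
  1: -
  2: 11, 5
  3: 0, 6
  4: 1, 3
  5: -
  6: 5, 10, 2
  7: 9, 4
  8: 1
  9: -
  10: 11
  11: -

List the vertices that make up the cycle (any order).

DFS with gray/black marking from 7:
7 gray
  9 gray
  9 black
  4 gray
    1 gray
    1 black
    3 gray
      0 gray
        8 gray
          8→1: 1 black — skip
        8 black
        0→7: 7 is gray → back edge
Back edge closes the cycle 7 → 4 → 3 → 0 → 7; its vertices are {0, 3, 4, 7}.

0, 3, 4, 7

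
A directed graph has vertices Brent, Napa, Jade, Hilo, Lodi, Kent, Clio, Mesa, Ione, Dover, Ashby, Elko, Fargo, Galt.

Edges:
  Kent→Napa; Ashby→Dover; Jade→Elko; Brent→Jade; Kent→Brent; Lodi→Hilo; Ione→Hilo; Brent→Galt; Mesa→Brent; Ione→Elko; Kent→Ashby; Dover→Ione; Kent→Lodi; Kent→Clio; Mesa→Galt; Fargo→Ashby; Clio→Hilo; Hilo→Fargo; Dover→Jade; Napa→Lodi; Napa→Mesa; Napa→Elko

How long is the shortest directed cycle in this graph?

5

For each vertex v, BFS finds the shortest path from v back to v.
The shortest such closed walk is Ashby → Dover → Ione → Hilo → Fargo → Ashby, length 5.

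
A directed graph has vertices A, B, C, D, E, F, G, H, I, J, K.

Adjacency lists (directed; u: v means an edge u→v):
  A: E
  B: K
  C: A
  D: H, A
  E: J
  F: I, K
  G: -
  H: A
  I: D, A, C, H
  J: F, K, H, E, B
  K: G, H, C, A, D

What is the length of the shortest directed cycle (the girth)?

2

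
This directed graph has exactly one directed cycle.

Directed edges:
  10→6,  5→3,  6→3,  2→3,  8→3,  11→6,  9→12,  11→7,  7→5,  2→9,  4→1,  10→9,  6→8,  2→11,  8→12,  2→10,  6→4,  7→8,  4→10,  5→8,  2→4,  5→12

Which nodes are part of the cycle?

DFS with gray/black marking from 4:
4 gray
  1 gray
  1 black
  10 gray
    6 gray
      6→4: 4 is gray → back edge
Back edge closes the cycle 4 → 10 → 6 → 4; its vertices are {4, 6, 10}.

4, 6, 10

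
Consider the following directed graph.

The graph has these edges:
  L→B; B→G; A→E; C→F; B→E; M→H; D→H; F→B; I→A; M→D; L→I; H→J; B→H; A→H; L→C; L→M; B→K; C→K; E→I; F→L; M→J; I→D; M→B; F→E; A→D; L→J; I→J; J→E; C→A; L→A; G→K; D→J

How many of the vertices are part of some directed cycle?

A vertex is on a directed cycle iff it belongs to a strongly connected component of size ≥ 2 (or has a self-loop).
The vertices on cycles are {A, C, D, E, F, H, I, J, L} — 9 in total.

9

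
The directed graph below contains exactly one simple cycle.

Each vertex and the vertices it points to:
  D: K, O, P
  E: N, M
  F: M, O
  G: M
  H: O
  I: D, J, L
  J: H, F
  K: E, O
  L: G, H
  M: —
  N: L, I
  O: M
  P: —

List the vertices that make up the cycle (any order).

D, E, I, K, N

DFS with gray/black marking from N:
N gray
  L gray
    G gray
      M gray
      M black
    G black
    H gray
      O gray
        O→M: M black — skip
      O black
    H black
  L black
  I gray
    D gray
      K gray
        E gray
          E→N: N is gray → back edge
Back edge closes the cycle N → I → D → K → E → N; its vertices are {D, E, I, K, N}.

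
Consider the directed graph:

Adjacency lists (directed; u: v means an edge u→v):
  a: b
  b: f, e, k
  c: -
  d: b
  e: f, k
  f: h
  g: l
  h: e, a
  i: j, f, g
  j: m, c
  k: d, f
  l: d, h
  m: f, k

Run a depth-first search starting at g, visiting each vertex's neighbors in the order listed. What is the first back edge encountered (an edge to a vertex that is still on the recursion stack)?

DFS from g (visiting each vertex's neighbors in the order listed); mark gray on enter, black on exit:
g gray
  l gray
    d gray
      b gray
        f gray
          h gray
            e gray
              e→f: f is gray → back edge
First back edge: e → f.

e→f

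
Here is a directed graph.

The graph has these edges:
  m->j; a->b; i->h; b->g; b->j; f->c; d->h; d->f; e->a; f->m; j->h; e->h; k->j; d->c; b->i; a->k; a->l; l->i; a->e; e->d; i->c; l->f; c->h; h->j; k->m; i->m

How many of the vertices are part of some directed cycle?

A vertex is on a directed cycle iff it belongs to a strongly connected component of size ≥ 2 (or has a self-loop).
The vertices on cycles are {a, e, h, j} — 4 in total.

4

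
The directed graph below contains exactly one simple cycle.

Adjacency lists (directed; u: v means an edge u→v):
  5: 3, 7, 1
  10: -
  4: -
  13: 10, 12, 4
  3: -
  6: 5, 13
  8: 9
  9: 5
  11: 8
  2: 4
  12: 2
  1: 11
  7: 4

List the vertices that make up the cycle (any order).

DFS with gray/black marking from 5:
5 gray
  3 gray
  3 black
  7 gray
    4 gray
    4 black
  7 black
  1 gray
    11 gray
      8 gray
        9 gray
          9→5: 5 is gray → back edge
Back edge closes the cycle 5 → 1 → 11 → 8 → 9 → 5; its vertices are {1, 5, 8, 9, 11}.

1, 5, 8, 9, 11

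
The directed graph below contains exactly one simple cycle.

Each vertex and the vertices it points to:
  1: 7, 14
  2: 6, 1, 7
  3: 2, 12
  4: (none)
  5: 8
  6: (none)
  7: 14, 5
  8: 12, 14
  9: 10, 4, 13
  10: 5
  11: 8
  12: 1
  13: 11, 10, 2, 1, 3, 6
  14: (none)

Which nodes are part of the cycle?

DFS with gray/black marking from 5:
5 gray
  8 gray
    12 gray
      1 gray
        7 gray
          14 gray
          14 black
          7→5: 5 is gray → back edge
Back edge closes the cycle 5 → 8 → 12 → 1 → 7 → 5; its vertices are {1, 5, 7, 8, 12}.

1, 5, 7, 8, 12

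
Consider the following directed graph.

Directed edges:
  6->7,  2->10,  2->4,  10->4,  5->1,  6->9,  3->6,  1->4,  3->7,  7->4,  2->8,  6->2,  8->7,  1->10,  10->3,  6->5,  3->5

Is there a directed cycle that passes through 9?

9 lies on a cycle iff there is a path from 9 back to itself.
Exploring from 9, it never reaches itself; equivalently, its strongly connected component is a singleton.

No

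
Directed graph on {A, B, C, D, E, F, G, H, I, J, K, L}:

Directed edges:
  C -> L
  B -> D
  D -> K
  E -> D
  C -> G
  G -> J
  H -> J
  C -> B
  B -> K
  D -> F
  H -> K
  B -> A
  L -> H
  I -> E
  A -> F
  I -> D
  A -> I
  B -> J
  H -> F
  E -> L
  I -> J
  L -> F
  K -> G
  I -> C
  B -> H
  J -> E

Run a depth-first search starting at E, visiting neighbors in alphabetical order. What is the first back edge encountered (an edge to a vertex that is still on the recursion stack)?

J→E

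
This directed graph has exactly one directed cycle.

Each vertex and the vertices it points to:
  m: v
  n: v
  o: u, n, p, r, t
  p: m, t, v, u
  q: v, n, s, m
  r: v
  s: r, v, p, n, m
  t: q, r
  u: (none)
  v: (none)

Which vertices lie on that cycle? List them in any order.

DFS with gray/black marking from p:
p gray
  m gray
    v gray
    v black
  m black
  t gray
    q gray
      q→v: v black — skip
      n gray
        n→v: v black — skip
      n black
      s gray
        r gray
          r→v: v black — skip
        r black
        s→v: v black — skip
        s→p: p is gray → back edge
Back edge closes the cycle p → t → q → s → p; its vertices are {p, q, s, t}.

p, q, s, t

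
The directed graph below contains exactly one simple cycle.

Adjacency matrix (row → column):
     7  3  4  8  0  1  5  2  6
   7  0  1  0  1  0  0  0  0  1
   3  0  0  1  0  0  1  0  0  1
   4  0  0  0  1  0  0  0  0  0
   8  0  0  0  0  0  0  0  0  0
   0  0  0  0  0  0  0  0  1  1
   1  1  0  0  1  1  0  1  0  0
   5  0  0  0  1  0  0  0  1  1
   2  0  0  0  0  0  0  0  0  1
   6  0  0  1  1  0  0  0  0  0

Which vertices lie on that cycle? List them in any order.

DFS with gray/black marking from 1:
1 gray
  8 gray
  8 black
  7 gray
    3 gray
      6 gray
        4 gray
          4→8: 8 black — skip
        4 black
        6→8: 8 black — skip
      6 black
      3→1: 1 is gray → back edge
Back edge closes the cycle 1 → 7 → 3 → 1; its vertices are {1, 3, 7}.

1, 3, 7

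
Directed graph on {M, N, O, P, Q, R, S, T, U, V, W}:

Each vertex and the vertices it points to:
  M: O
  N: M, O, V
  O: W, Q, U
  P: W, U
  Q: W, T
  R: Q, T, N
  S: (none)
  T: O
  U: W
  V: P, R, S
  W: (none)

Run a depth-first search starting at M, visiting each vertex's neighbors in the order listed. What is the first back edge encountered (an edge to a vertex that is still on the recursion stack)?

DFS from M (visiting each vertex's neighbors in the order listed); mark gray on enter, black on exit:
M gray
  O gray
    W gray
    W black
    Q gray
      Q→W: W black — skip
      T gray
        T→O: O is gray → back edge
First back edge: T → O.

T->O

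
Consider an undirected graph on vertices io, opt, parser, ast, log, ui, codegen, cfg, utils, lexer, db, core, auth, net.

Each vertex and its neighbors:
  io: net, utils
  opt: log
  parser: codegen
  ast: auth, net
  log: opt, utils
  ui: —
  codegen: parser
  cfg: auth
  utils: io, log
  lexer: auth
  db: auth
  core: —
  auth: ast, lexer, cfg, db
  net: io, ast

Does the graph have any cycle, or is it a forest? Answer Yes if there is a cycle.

No

DFS, tracking each vertex's parent; an edge to a visited non-parent vertex closes a cycle.
Start from io:
visit io (parent –)
  visit net (parent io)
    net–io: parent, skip
    visit ast (parent net)
      visit auth (parent ast)
        auth–ast: parent, skip
        visit lexer (parent auth)
          lexer–auth: parent, skip
        visit cfg (parent auth)
          cfg–auth: parent, skip
        visit db (parent auth)
          db–auth: parent, skip
      ast–net: parent, skip
  visit utils (parent io)
    utils–io: parent, skip
    visit log (parent utils)
      visit opt (parent log)
        opt–log: parent, skip
      log–utils: parent, skip
visit parser (parent –)
  visit codegen (parent parser)
    codegen–parser: parent, skip
visit ui (parent –)
visit core (parent –)
No non-parent visited neighbor found — the graph is a forest.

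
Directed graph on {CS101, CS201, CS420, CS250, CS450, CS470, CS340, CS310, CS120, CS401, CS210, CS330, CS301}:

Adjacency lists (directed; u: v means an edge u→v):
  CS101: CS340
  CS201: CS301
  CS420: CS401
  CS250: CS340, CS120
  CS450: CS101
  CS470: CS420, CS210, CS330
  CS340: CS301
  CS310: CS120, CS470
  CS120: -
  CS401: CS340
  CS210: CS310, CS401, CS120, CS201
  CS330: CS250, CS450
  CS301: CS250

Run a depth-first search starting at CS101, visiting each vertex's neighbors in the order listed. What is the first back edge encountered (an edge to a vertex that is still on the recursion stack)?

CS250->CS340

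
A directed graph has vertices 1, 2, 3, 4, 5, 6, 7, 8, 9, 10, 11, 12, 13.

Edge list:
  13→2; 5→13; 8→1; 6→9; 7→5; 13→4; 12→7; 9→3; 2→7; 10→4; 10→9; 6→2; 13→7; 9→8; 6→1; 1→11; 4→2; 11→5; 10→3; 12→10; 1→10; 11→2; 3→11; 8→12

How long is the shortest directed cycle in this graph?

3

For each vertex v, BFS finds the shortest path from v back to v.
The shortest such closed walk is 7 → 5 → 13 → 7, length 3.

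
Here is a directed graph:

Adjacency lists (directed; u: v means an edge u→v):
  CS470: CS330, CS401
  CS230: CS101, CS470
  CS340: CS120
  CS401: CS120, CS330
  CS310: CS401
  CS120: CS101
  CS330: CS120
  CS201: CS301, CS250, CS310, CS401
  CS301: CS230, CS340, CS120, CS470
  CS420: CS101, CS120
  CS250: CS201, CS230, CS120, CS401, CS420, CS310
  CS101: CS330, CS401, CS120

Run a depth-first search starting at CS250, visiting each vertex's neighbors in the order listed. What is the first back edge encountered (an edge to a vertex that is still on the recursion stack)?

DFS from CS250 (visiting each vertex's neighbors in the order listed); mark gray on enter, black on exit:
CS250 gray
  CS201 gray
    CS301 gray
      CS230 gray
        CS101 gray
          CS330 gray
            CS120 gray
              CS120→CS101: CS101 is gray → back edge
First back edge: CS120 → CS101.

CS120→CS101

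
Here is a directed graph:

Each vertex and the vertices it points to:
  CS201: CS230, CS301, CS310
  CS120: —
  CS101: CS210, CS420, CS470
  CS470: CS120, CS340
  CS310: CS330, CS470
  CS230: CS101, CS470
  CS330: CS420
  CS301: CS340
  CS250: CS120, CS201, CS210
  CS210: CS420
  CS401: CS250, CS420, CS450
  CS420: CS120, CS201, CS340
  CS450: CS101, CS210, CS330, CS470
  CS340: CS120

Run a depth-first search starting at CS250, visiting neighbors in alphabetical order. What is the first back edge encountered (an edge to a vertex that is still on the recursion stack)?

DFS from CS250 (visiting neighbors in alphabetical order); mark gray on enter, black on exit:
CS250 gray
  CS120 gray
  CS120 black
  CS201 gray
    CS230 gray
      CS101 gray
        CS210 gray
          CS420 gray
            CS420→CS120: CS120 black — skip
            CS420→CS201: CS201 is gray → back edge
First back edge: CS420 → CS201.

CS420→CS201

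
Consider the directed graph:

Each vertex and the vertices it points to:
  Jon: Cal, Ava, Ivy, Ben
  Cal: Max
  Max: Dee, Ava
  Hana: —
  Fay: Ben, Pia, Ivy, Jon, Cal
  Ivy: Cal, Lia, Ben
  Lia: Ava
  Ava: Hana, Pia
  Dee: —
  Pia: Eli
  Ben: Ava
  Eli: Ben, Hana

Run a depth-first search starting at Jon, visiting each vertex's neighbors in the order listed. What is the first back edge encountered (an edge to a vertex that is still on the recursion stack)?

DFS from Jon (visiting each vertex's neighbors in the order listed); mark gray on enter, black on exit:
Jon gray
  Cal gray
    Max gray
      Dee gray
      Dee black
      Ava gray
        Hana gray
        Hana black
        Pia gray
          Eli gray
            Ben gray
              Ben→Ava: Ava is gray → back edge
First back edge: Ben → Ava.

Ben→Ava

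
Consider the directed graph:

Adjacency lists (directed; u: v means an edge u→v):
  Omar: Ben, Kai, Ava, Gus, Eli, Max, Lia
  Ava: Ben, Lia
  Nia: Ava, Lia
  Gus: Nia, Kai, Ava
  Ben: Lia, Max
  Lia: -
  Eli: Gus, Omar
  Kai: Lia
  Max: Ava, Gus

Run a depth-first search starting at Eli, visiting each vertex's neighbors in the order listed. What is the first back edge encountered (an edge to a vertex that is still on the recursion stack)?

DFS from Eli (visiting each vertex's neighbors in the order listed); mark gray on enter, black on exit:
Eli gray
  Gus gray
    Nia gray
      Ava gray
        Ben gray
          Lia gray
          Lia black
          Max gray
            Max→Ava: Ava is gray → back edge
First back edge: Max → Ava.

Max->Ava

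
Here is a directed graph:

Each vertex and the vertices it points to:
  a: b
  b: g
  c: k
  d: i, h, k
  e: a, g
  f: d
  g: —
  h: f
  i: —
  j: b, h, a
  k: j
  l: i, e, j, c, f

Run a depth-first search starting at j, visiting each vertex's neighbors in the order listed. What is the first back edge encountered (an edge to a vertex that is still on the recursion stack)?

d->h

DFS from j (visiting each vertex's neighbors in the order listed); mark gray on enter, black on exit:
j gray
  b gray
    g gray
    g black
  b black
  h gray
    f gray
      d gray
        i gray
        i black
        d→h: h is gray → back edge
First back edge: d → h.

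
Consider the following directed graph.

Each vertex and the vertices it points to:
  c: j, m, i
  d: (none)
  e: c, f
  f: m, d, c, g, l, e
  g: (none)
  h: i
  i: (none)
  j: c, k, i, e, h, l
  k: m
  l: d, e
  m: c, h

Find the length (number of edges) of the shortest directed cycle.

For each vertex v, BFS finds the shortest path from v back to v.
The shortest such closed walk is j → c → j, length 2.

2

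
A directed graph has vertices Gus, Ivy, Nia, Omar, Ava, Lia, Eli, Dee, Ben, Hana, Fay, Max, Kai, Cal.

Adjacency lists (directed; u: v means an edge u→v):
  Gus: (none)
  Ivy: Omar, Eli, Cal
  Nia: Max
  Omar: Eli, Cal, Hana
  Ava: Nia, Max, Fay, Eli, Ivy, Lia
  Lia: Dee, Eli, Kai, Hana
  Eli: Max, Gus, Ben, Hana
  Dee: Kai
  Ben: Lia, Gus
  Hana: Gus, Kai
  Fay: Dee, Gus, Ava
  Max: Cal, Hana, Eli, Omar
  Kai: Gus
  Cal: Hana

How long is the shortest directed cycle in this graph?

2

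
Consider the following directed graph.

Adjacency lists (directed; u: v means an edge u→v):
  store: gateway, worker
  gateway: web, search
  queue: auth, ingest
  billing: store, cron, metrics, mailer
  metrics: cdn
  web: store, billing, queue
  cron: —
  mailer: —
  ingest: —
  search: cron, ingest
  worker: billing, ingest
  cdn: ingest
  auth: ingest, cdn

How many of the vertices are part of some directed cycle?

5

A vertex is on a directed cycle iff it belongs to a strongly connected component of size ≥ 2 (or has a self-loop).
The vertices on cycles are {web, store, worker, billing, gateway} — 5 in total.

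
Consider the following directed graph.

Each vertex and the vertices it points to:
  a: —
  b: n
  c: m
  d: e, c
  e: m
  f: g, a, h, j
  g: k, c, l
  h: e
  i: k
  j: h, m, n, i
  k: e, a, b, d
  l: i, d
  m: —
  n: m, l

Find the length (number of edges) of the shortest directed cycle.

For each vertex v, BFS finds the shortest path from v back to v.
The shortest such closed walk is k → b → n → l → i → k, length 5.

5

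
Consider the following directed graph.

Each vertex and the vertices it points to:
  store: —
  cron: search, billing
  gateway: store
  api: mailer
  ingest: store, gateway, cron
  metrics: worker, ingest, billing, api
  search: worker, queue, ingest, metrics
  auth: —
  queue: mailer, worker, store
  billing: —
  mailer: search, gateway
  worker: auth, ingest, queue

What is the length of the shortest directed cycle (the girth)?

For each vertex v, BFS finds the shortest path from v back to v.
The shortest such closed walk is worker → queue → worker, length 2.

2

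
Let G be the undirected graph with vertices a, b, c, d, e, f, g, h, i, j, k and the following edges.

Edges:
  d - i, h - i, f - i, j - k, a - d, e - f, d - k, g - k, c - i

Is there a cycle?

No

DFS, tracking each vertex's parent; an edge to a visited non-parent vertex closes a cycle.
Start from h:
visit h (parent –)
  visit i (parent h)
    visit c (parent i)
      c–i: parent, skip
    visit d (parent i)
      visit a (parent d)
        a–d: parent, skip
      d–i: parent, skip
      visit k (parent d)
        visit g (parent k)
          g–k: parent, skip
        k–d: parent, skip
        visit j (parent k)
          j–k: parent, skip
    i–h: parent, skip
    visit f (parent i)
      f–i: parent, skip
      visit e (parent f)
        e–f: parent, skip
visit b (parent –)
No non-parent visited neighbor found — the graph is a forest.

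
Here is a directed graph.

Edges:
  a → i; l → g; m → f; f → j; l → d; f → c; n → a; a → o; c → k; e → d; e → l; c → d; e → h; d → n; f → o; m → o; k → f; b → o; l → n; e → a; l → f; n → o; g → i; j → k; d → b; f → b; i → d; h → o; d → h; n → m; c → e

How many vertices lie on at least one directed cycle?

A vertex is on a directed cycle iff it belongs to a strongly connected component of size ≥ 2 (or has a self-loop).
The vertices on cycles are {a, c, d, e, f, g, i, j, k, l, m, n} — 12 in total.

12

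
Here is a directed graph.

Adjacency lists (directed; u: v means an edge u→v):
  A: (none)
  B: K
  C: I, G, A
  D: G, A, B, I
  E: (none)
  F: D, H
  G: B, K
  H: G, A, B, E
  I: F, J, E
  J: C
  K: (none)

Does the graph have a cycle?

Yes

DFS with white/gray/black marking, starting from J:
J gray
  C gray
    I gray
      F gray
        D gray
          G gray
            B gray
              K gray
              K black
            B black
            G→K: K black — skip
          G black
          A gray
          A black
          D→B: B black — skip
          D→I: I is gray → back edge
Back edge found, so a cycle exists: I → F → D → I.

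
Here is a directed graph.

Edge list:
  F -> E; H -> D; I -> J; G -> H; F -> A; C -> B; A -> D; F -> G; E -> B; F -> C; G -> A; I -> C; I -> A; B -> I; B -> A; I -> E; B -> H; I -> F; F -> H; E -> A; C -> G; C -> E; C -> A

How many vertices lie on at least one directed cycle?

A vertex is on a directed cycle iff it belongs to a strongly connected component of size ≥ 2 (or has a self-loop).
The vertices on cycles are {B, C, E, F, I} — 5 in total.

5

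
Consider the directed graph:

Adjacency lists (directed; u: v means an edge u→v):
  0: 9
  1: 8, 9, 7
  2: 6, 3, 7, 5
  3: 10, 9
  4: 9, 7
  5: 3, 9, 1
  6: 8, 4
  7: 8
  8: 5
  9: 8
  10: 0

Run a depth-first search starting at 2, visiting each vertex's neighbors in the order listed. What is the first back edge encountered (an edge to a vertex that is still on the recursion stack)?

DFS from 2 (visiting each vertex's neighbors in the order listed); mark gray on enter, black on exit:
2 gray
  6 gray
    8 gray
      5 gray
        3 gray
          10 gray
            0 gray
              9 gray
                9→8: 8 is gray → back edge
First back edge: 9 → 8.

9->8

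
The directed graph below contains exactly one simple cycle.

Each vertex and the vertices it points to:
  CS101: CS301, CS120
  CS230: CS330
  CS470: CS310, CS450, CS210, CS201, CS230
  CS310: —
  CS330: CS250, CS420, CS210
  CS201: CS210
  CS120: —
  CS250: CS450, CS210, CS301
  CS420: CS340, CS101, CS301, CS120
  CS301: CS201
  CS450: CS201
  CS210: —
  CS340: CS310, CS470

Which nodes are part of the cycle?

DFS with gray/black marking from CS230:
CS230 gray
  CS330 gray
    CS250 gray
      CS450 gray
        CS201 gray
          CS210 gray
          CS210 black
        CS201 black
      CS450 black
      CS250→CS210: CS210 black — skip
      CS301 gray
        CS301→CS201: CS201 black — skip
      CS301 black
    CS250 black
    CS420 gray
      CS340 gray
        CS310 gray
        CS310 black
        CS470 gray
          CS470→CS310: CS310 black — skip
          CS470→CS450: CS450 black — skip
          CS470→CS210: CS210 black — skip
          CS470→CS201: CS201 black — skip
          CS470→CS230: CS230 is gray → back edge
Back edge closes the cycle CS230 → CS330 → CS420 → CS340 → CS470 → CS230; its vertices are {CS230, CS330, CS340, CS420, CS470}.

CS230, CS330, CS340, CS420, CS470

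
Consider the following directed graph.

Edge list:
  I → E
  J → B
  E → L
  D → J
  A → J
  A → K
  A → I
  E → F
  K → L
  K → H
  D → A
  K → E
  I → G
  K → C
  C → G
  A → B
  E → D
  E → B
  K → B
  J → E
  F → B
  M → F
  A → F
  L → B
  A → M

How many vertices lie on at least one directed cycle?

6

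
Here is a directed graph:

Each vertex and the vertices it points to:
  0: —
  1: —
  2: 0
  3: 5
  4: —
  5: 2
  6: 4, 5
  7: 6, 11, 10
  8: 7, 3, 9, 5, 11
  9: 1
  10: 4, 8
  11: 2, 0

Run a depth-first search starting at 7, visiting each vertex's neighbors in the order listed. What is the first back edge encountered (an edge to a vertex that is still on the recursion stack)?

8->7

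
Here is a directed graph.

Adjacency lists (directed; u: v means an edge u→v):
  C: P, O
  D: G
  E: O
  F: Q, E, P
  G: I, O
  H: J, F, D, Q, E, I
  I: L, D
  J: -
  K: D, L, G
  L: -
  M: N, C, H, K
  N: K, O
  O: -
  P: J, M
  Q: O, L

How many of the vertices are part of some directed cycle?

8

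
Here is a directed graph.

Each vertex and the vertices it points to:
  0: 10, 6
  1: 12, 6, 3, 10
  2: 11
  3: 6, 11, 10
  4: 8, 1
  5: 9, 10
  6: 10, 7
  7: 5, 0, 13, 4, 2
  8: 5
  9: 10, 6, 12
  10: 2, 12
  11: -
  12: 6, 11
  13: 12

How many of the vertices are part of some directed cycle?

12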